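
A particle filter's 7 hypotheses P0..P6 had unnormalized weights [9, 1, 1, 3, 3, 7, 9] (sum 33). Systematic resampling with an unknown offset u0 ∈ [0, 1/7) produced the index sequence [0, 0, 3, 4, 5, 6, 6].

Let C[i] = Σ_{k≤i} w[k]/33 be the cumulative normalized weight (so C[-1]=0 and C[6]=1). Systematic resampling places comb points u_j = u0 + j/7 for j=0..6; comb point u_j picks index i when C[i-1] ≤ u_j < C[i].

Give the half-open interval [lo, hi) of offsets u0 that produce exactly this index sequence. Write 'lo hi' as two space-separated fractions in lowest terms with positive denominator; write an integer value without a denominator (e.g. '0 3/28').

1/21 20/231

C = [3/11, 10/33, 1/3, 14/33, 17/33, 8/11, 1]
j=0 picked index 0: u0 ∈ [0, 3/11)
j=1 picked index 0: u0 ∈ [-1/7, 10/77)
j=2 picked index 3: u0 ∈ [1/21, 32/231)
j=3 picked index 4: u0 ∈ [-1/231, 20/231)
j=4 picked index 5: u0 ∈ [-13/231, 12/77)
j=5 picked index 6: u0 ∈ [1/77, 2/7)
j=6 picked index 6: u0 ∈ [-10/77, 1/7)
intersection: [1/21, 20/231)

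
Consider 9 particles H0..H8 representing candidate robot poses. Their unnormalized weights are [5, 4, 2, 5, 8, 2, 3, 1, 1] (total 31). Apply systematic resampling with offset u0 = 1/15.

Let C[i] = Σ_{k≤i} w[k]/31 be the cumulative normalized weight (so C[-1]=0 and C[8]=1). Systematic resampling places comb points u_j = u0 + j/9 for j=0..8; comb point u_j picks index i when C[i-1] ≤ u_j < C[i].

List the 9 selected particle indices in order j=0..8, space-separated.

C = [5/31, 9/31, 11/31, 16/31, 24/31, 26/31, 29/31, 30/31, 1]
j=0: u_0=1/15 ∈ [0, 5/31) → index 0
j=1: u_1=8/45 ∈ [5/31, 9/31) → index 1
j=2: u_2=13/45 ∈ [5/31, 9/31) → index 1
j=3: u_3=2/5 ∈ [11/31, 16/31) → index 3
j=4: u_4=23/45 ∈ [11/31, 16/31) → index 3
j=5: u_5=28/45 ∈ [16/31, 24/31) → index 4
j=6: u_6=11/15 ∈ [16/31, 24/31) → index 4
j=7: u_7=38/45 ∈ [26/31, 29/31) → index 6
j=8: u_8=43/45 ∈ [29/31, 30/31) → index 7

0 1 1 3 3 4 4 6 7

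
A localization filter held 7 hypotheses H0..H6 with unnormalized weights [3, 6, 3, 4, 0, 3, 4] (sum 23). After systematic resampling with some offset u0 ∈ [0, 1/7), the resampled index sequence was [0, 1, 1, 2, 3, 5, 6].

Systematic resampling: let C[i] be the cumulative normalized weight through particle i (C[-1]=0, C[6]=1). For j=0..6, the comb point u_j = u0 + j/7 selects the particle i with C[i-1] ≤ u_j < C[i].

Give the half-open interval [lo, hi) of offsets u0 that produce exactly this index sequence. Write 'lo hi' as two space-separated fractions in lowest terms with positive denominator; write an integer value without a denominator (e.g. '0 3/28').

0 15/161

C = [3/23, 9/23, 12/23, 16/23, 16/23, 19/23, 1]
j=0 picked index 0: u0 ∈ [0, 3/23)
j=1 picked index 1: u0 ∈ [-2/161, 40/161)
j=2 picked index 1: u0 ∈ [-25/161, 17/161)
j=3 picked index 2: u0 ∈ [-6/161, 15/161)
j=4 picked index 3: u0 ∈ [-8/161, 20/161)
j=5 picked index 5: u0 ∈ [-3/161, 18/161)
j=6 picked index 6: u0 ∈ [-5/161, 1/7)
intersection: [0, 15/161)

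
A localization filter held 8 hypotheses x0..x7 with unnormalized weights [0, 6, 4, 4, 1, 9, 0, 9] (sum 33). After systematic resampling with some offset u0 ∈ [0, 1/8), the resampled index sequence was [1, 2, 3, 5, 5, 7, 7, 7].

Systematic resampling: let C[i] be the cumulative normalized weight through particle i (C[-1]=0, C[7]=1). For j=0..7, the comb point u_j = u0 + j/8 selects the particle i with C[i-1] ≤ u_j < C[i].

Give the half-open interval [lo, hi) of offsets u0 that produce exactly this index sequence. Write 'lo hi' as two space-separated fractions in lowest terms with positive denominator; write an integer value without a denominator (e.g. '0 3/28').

C = [0, 2/11, 10/33, 14/33, 5/11, 8/11, 8/11, 1]
j=0 picked index 1: u0 ∈ [0, 2/11)
j=1 picked index 2: u0 ∈ [5/88, 47/264)
j=2 picked index 3: u0 ∈ [7/132, 23/132)
j=3 picked index 5: u0 ∈ [7/88, 31/88)
j=4 picked index 5: u0 ∈ [-1/22, 5/22)
j=5 picked index 7: u0 ∈ [9/88, 3/8)
j=6 picked index 7: u0 ∈ [-1/44, 1/4)
j=7 picked index 7: u0 ∈ [-13/88, 1/8)
intersection: [9/88, 1/8)

9/88 1/8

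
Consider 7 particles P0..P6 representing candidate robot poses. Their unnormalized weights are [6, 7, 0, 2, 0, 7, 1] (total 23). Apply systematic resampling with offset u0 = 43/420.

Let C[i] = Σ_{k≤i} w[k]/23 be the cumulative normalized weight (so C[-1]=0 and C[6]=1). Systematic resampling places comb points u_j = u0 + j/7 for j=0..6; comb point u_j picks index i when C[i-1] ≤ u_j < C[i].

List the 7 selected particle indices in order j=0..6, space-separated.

0 0 1 1 5 5 6

C = [6/23, 13/23, 13/23, 15/23, 15/23, 22/23, 1]
j=0: u_0=43/420 ∈ [0, 6/23) → index 0
j=1: u_1=103/420 ∈ [0, 6/23) → index 0
j=2: u_2=163/420 ∈ [6/23, 13/23) → index 1
j=3: u_3=223/420 ∈ [6/23, 13/23) → index 1
j=4: u_4=283/420 ∈ [15/23, 22/23) → index 5
j=5: u_5=49/60 ∈ [15/23, 22/23) → index 5
j=6: u_6=403/420 ∈ [22/23, 1) → index 6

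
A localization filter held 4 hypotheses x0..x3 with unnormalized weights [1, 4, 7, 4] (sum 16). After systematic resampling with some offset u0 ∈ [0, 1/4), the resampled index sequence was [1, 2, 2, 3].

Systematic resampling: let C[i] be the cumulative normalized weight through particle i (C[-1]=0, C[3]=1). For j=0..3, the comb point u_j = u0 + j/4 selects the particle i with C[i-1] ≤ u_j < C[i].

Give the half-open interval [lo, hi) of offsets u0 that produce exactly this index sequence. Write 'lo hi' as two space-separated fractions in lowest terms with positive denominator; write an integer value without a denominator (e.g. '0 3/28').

1/16 1/4

C = [1/16, 5/16, 3/4, 1]
j=0 picked index 1: u0 ∈ [1/16, 5/16)
j=1 picked index 2: u0 ∈ [1/16, 1/2)
j=2 picked index 2: u0 ∈ [-3/16, 1/4)
j=3 picked index 3: u0 ∈ [0, 1/4)
intersection: [1/16, 1/4)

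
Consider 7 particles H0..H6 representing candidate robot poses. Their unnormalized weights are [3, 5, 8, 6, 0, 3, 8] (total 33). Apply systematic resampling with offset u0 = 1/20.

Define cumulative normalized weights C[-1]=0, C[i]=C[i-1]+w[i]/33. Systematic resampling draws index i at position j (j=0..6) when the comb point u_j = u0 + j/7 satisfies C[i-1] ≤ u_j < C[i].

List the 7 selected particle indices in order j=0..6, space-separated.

C = [1/11, 8/33, 16/33, 2/3, 2/3, 25/33, 1]
j=0: u_0=1/20 ∈ [0, 1/11) → index 0
j=1: u_1=27/140 ∈ [1/11, 8/33) → index 1
j=2: u_2=47/140 ∈ [8/33, 16/33) → index 2
j=3: u_3=67/140 ∈ [8/33, 16/33) → index 2
j=4: u_4=87/140 ∈ [16/33, 2/3) → index 3
j=5: u_5=107/140 ∈ [25/33, 1) → index 6
j=6: u_6=127/140 ∈ [25/33, 1) → index 6

0 1 2 2 3 6 6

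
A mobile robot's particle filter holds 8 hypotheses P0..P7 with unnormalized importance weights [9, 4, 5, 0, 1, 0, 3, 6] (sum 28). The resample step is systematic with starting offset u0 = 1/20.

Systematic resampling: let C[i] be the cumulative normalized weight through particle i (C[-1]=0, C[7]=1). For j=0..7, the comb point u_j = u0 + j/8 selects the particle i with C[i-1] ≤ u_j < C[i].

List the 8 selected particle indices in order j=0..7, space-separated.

0 0 0 1 2 4 7 7

C = [9/28, 13/28, 9/14, 9/14, 19/28, 19/28, 11/14, 1]
j=0: u_0=1/20 ∈ [0, 9/28) → index 0
j=1: u_1=7/40 ∈ [0, 9/28) → index 0
j=2: u_2=3/10 ∈ [0, 9/28) → index 0
j=3: u_3=17/40 ∈ [9/28, 13/28) → index 1
j=4: u_4=11/20 ∈ [13/28, 9/14) → index 2
j=5: u_5=27/40 ∈ [9/14, 19/28) → index 4
j=6: u_6=4/5 ∈ [11/14, 1) → index 7
j=7: u_7=37/40 ∈ [11/14, 1) → index 7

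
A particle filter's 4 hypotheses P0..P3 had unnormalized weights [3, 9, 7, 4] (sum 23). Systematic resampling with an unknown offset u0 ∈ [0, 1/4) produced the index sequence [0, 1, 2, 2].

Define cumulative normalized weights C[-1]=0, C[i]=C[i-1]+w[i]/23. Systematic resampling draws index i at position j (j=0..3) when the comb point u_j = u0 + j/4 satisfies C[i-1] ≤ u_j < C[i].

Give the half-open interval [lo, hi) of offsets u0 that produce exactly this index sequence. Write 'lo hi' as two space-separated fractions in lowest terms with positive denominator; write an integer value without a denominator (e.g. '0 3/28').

C = [3/23, 12/23, 19/23, 1]
j=0 picked index 0: u0 ∈ [0, 3/23)
j=1 picked index 1: u0 ∈ [-11/92, 25/92)
j=2 picked index 2: u0 ∈ [1/46, 15/46)
j=3 picked index 2: u0 ∈ [-21/92, 7/92)
intersection: [1/46, 7/92)

1/46 7/92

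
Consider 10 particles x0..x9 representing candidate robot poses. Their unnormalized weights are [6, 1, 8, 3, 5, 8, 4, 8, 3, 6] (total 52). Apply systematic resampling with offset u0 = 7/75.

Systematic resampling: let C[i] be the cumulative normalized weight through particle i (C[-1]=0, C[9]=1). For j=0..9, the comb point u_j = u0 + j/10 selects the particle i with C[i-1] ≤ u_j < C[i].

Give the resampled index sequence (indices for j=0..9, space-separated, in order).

0 2 3 4 5 5 7 7 9 9

C = [3/26, 7/52, 15/52, 9/26, 23/52, 31/52, 35/52, 43/52, 23/26, 1]
j=0: u_0=7/75 ∈ [0, 3/26) → index 0
j=1: u_1=29/150 ∈ [7/52, 15/52) → index 2
j=2: u_2=22/75 ∈ [15/52, 9/26) → index 3
j=3: u_3=59/150 ∈ [9/26, 23/52) → index 4
j=4: u_4=37/75 ∈ [23/52, 31/52) → index 5
j=5: u_5=89/150 ∈ [23/52, 31/52) → index 5
j=6: u_6=52/75 ∈ [35/52, 43/52) → index 7
j=7: u_7=119/150 ∈ [35/52, 43/52) → index 7
j=8: u_8=67/75 ∈ [23/26, 1) → index 9
j=9: u_9=149/150 ∈ [23/26, 1) → index 9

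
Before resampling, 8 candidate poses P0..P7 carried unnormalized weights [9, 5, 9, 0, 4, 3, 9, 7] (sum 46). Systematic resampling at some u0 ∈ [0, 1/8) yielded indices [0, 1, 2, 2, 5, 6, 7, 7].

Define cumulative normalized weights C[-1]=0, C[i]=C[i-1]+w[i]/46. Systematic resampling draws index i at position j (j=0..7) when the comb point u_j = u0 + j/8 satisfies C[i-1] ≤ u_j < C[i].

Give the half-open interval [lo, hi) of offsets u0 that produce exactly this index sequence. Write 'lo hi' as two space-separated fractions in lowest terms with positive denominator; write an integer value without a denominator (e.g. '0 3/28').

9/92 1/8

C = [9/46, 7/23, 1/2, 1/2, 27/46, 15/23, 39/46, 1]
j=0 picked index 0: u0 ∈ [0, 9/46)
j=1 picked index 1: u0 ∈ [13/184, 33/184)
j=2 picked index 2: u0 ∈ [5/92, 1/4)
j=3 picked index 2: u0 ∈ [-13/184, 1/8)
j=4 picked index 5: u0 ∈ [2/23, 7/46)
j=5 picked index 6: u0 ∈ [5/184, 41/184)
j=6 picked index 7: u0 ∈ [9/92, 1/4)
j=7 picked index 7: u0 ∈ [-5/184, 1/8)
intersection: [9/92, 1/8)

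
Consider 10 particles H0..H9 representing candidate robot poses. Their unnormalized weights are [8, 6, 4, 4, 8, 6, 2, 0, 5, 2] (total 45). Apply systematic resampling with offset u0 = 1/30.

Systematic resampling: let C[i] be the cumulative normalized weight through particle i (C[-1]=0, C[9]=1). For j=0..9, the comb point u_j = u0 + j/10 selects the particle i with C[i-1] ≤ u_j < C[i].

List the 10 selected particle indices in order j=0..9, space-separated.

C = [8/45, 14/45, 2/5, 22/45, 2/3, 4/5, 38/45, 38/45, 43/45, 1]
j=0: u_0=1/30 ∈ [0, 8/45) → index 0
j=1: u_1=2/15 ∈ [0, 8/45) → index 0
j=2: u_2=7/30 ∈ [8/45, 14/45) → index 1
j=3: u_3=1/3 ∈ [14/45, 2/5) → index 2
j=4: u_4=13/30 ∈ [2/5, 22/45) → index 3
j=5: u_5=8/15 ∈ [22/45, 2/3) → index 4
j=6: u_6=19/30 ∈ [22/45, 2/3) → index 4
j=7: u_7=11/15 ∈ [2/3, 4/5) → index 5
j=8: u_8=5/6 ∈ [4/5, 38/45) → index 6
j=9: u_9=14/15 ∈ [38/45, 43/45) → index 8

0 0 1 2 3 4 4 5 6 8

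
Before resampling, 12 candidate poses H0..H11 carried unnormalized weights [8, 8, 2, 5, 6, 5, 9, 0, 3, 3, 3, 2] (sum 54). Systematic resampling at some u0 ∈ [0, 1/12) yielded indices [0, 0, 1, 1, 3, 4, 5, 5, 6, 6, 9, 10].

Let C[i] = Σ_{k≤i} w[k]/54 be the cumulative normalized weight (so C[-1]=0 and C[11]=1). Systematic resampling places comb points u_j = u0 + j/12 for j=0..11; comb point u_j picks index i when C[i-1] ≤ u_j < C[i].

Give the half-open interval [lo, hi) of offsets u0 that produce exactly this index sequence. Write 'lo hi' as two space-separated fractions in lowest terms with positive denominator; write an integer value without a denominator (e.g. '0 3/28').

1/27 5/108

C = [4/27, 8/27, 1/3, 23/54, 29/54, 17/27, 43/54, 43/54, 23/27, 49/54, 26/27, 1]
j=0 picked index 0: u0 ∈ [0, 4/27)
j=1 picked index 0: u0 ∈ [-1/12, 7/108)
j=2 picked index 1: u0 ∈ [-1/54, 7/54)
j=3 picked index 1: u0 ∈ [-11/108, 5/108)
j=4 picked index 3: u0 ∈ [0, 5/54)
j=5 picked index 4: u0 ∈ [1/108, 13/108)
j=6 picked index 5: u0 ∈ [1/27, 7/54)
j=7 picked index 5: u0 ∈ [-5/108, 5/108)
j=8 picked index 6: u0 ∈ [-1/27, 7/54)
j=9 picked index 6: u0 ∈ [-13/108, 5/108)
j=10 picked index 9: u0 ∈ [1/54, 2/27)
j=11 picked index 10: u0 ∈ [-1/108, 5/108)
intersection: [1/27, 5/108)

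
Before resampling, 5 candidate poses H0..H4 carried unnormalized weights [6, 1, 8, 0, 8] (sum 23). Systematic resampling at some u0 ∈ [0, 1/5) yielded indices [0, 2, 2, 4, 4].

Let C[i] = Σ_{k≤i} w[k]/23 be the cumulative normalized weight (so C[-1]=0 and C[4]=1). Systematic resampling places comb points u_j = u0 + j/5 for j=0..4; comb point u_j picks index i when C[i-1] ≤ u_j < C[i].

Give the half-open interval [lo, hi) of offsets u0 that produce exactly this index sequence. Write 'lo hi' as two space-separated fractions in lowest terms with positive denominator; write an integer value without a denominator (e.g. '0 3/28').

C = [6/23, 7/23, 15/23, 15/23, 1]
j=0 picked index 0: u0 ∈ [0, 6/23)
j=1 picked index 2: u0 ∈ [12/115, 52/115)
j=2 picked index 2: u0 ∈ [-11/115, 29/115)
j=3 picked index 4: u0 ∈ [6/115, 2/5)
j=4 picked index 4: u0 ∈ [-17/115, 1/5)
intersection: [12/115, 1/5)

12/115 1/5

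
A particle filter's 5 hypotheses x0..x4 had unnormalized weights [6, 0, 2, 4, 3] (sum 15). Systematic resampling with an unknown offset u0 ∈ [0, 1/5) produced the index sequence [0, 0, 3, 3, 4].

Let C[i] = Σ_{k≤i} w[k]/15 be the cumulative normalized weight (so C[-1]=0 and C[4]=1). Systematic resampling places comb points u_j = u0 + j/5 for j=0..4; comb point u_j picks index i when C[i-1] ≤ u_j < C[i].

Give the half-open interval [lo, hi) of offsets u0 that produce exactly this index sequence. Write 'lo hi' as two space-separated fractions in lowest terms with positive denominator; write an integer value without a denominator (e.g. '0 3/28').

2/15 1/5

C = [2/5, 2/5, 8/15, 4/5, 1]
j=0 picked index 0: u0 ∈ [0, 2/5)
j=1 picked index 0: u0 ∈ [-1/5, 1/5)
j=2 picked index 3: u0 ∈ [2/15, 2/5)
j=3 picked index 3: u0 ∈ [-1/15, 1/5)
j=4 picked index 4: u0 ∈ [0, 1/5)
intersection: [2/15, 1/5)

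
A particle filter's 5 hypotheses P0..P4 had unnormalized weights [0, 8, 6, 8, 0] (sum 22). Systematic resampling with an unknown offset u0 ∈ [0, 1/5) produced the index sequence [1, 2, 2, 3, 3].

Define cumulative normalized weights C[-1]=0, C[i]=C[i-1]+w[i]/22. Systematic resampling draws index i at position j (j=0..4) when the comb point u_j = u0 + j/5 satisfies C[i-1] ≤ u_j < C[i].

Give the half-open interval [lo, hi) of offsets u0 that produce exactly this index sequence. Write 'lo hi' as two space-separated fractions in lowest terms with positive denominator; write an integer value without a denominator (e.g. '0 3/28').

C = [0, 4/11, 7/11, 1, 1]
j=0 picked index 1: u0 ∈ [0, 4/11)
j=1 picked index 2: u0 ∈ [9/55, 24/55)
j=2 picked index 2: u0 ∈ [-2/55, 13/55)
j=3 picked index 3: u0 ∈ [2/55, 2/5)
j=4 picked index 3: u0 ∈ [-9/55, 1/5)
intersection: [9/55, 1/5)

9/55 1/5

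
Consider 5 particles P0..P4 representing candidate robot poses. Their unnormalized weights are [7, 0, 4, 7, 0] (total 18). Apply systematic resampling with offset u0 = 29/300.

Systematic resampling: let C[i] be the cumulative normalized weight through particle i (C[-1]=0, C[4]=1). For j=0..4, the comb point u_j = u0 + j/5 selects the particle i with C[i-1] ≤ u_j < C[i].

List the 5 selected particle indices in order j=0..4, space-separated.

0 0 2 3 3

C = [7/18, 7/18, 11/18, 1, 1]
j=0: u_0=29/300 ∈ [0, 7/18) → index 0
j=1: u_1=89/300 ∈ [0, 7/18) → index 0
j=2: u_2=149/300 ∈ [7/18, 11/18) → index 2
j=3: u_3=209/300 ∈ [11/18, 1) → index 3
j=4: u_4=269/300 ∈ [11/18, 1) → index 3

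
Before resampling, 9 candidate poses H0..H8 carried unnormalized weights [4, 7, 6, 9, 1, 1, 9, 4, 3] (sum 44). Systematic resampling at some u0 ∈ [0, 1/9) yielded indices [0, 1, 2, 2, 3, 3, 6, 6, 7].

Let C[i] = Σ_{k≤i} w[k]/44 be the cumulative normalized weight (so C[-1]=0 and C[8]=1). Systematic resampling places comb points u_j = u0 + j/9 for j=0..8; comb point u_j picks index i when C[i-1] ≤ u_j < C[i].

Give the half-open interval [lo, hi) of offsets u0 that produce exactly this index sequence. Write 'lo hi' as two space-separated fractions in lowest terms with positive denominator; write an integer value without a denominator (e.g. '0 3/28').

C = [1/11, 1/4, 17/44, 13/22, 27/44, 7/11, 37/44, 41/44, 1]
j=0 picked index 0: u0 ∈ [0, 1/11)
j=1 picked index 1: u0 ∈ [-2/99, 5/36)
j=2 picked index 2: u0 ∈ [1/36, 65/396)
j=3 picked index 2: u0 ∈ [-1/12, 7/132)
j=4 picked index 3: u0 ∈ [-23/396, 29/198)
j=5 picked index 3: u0 ∈ [-67/396, 7/198)
j=6 picked index 6: u0 ∈ [-1/33, 23/132)
j=7 picked index 6: u0 ∈ [-14/99, 25/396)
j=8 picked index 7: u0 ∈ [-19/396, 17/396)
intersection: [1/36, 7/198)

1/36 7/198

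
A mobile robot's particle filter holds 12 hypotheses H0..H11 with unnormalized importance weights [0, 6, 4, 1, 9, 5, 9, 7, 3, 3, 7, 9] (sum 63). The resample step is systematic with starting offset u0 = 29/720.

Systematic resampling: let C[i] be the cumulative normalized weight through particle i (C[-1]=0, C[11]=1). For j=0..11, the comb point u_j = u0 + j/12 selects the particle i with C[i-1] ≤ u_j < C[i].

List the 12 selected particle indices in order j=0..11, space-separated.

1 2 4 4 5 6 7 7 9 10 11 11

C = [0, 2/21, 10/63, 11/63, 20/63, 25/63, 34/63, 41/63, 44/63, 47/63, 6/7, 1]
j=0: u_0=29/720 ∈ [0, 2/21) → index 1
j=1: u_1=89/720 ∈ [2/21, 10/63) → index 2
j=2: u_2=149/720 ∈ [11/63, 20/63) → index 4
j=3: u_3=209/720 ∈ [11/63, 20/63) → index 4
j=4: u_4=269/720 ∈ [20/63, 25/63) → index 5
j=5: u_5=329/720 ∈ [25/63, 34/63) → index 6
j=6: u_6=389/720 ∈ [34/63, 41/63) → index 7
j=7: u_7=449/720 ∈ [34/63, 41/63) → index 7
j=8: u_8=509/720 ∈ [44/63, 47/63) → index 9
j=9: u_9=569/720 ∈ [47/63, 6/7) → index 10
j=10: u_10=629/720 ∈ [6/7, 1) → index 11
j=11: u_11=689/720 ∈ [6/7, 1) → index 11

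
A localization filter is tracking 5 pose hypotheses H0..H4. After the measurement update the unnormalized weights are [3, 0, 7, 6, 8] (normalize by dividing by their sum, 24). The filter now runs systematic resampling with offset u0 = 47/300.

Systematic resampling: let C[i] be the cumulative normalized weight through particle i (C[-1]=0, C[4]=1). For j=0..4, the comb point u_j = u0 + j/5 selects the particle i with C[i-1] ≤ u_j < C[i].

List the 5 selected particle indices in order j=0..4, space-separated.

2 2 3 4 4

C = [1/8, 1/8, 5/12, 2/3, 1]
j=0: u_0=47/300 ∈ [1/8, 5/12) → index 2
j=1: u_1=107/300 ∈ [1/8, 5/12) → index 2
j=2: u_2=167/300 ∈ [5/12, 2/3) → index 3
j=3: u_3=227/300 ∈ [2/3, 1) → index 4
j=4: u_4=287/300 ∈ [2/3, 1) → index 4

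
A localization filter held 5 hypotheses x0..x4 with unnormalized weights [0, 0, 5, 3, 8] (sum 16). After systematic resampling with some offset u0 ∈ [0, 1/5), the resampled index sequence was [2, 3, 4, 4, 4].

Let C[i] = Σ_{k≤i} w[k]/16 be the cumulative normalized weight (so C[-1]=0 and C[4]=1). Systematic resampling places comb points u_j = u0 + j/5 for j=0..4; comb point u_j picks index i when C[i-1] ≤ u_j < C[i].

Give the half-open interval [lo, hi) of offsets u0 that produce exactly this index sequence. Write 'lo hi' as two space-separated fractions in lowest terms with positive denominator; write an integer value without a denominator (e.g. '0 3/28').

9/80 1/5

C = [0, 0, 5/16, 1/2, 1]
j=0 picked index 2: u0 ∈ [0, 5/16)
j=1 picked index 3: u0 ∈ [9/80, 3/10)
j=2 picked index 4: u0 ∈ [1/10, 3/5)
j=3 picked index 4: u0 ∈ [-1/10, 2/5)
j=4 picked index 4: u0 ∈ [-3/10, 1/5)
intersection: [9/80, 1/5)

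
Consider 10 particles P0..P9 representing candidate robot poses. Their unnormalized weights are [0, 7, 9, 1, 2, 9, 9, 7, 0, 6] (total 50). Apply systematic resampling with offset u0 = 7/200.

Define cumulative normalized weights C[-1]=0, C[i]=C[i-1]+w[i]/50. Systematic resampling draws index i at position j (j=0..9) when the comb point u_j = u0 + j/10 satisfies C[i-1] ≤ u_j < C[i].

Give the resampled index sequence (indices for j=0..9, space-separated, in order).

C = [0, 7/50, 8/25, 17/50, 19/50, 14/25, 37/50, 22/25, 22/25, 1]
j=0: u_0=7/200 ∈ [0, 7/50) → index 1
j=1: u_1=27/200 ∈ [0, 7/50) → index 1
j=2: u_2=47/200 ∈ [7/50, 8/25) → index 2
j=3: u_3=67/200 ∈ [8/25, 17/50) → index 3
j=4: u_4=87/200 ∈ [19/50, 14/25) → index 5
j=5: u_5=107/200 ∈ [19/50, 14/25) → index 5
j=6: u_6=127/200 ∈ [14/25, 37/50) → index 6
j=7: u_7=147/200 ∈ [14/25, 37/50) → index 6
j=8: u_8=167/200 ∈ [37/50, 22/25) → index 7
j=9: u_9=187/200 ∈ [22/25, 1) → index 9

1 1 2 3 5 5 6 6 7 9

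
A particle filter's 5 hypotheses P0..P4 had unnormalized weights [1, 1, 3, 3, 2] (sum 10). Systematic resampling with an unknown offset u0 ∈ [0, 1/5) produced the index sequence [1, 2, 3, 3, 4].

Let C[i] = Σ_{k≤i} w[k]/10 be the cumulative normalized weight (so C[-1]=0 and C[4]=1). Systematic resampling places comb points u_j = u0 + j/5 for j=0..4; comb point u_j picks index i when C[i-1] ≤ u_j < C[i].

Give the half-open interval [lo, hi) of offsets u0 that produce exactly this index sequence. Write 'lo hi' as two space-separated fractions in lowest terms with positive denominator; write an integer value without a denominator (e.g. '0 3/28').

C = [1/10, 1/5, 1/2, 4/5, 1]
j=0 picked index 1: u0 ∈ [1/10, 1/5)
j=1 picked index 2: u0 ∈ [0, 3/10)
j=2 picked index 3: u0 ∈ [1/10, 2/5)
j=3 picked index 3: u0 ∈ [-1/10, 1/5)
j=4 picked index 4: u0 ∈ [0, 1/5)
intersection: [1/10, 1/5)

1/10 1/5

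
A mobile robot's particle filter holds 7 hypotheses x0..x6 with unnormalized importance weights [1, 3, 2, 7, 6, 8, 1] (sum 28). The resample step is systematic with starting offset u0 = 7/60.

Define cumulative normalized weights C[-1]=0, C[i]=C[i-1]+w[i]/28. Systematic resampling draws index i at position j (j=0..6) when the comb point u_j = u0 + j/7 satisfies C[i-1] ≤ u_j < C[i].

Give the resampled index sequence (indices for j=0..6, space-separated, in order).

1 3 3 4 5 5 6

C = [1/28, 1/7, 3/14, 13/28, 19/28, 27/28, 1]
j=0: u_0=7/60 ∈ [1/28, 1/7) → index 1
j=1: u_1=109/420 ∈ [3/14, 13/28) → index 3
j=2: u_2=169/420 ∈ [3/14, 13/28) → index 3
j=3: u_3=229/420 ∈ [13/28, 19/28) → index 4
j=4: u_4=289/420 ∈ [19/28, 27/28) → index 5
j=5: u_5=349/420 ∈ [19/28, 27/28) → index 5
j=6: u_6=409/420 ∈ [27/28, 1) → index 6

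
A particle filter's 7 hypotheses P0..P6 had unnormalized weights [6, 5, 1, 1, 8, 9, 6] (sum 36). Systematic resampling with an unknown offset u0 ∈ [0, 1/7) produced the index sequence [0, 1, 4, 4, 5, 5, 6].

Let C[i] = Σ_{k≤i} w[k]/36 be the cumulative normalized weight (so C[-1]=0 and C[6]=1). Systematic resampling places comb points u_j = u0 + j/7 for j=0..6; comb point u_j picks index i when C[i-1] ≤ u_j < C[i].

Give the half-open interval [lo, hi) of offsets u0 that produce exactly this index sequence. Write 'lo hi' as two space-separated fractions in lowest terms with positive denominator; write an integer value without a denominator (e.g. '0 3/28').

C = [1/6, 11/36, 1/3, 13/36, 7/12, 5/6, 1]
j=0 picked index 0: u0 ∈ [0, 1/6)
j=1 picked index 1: u0 ∈ [1/42, 41/252)
j=2 picked index 4: u0 ∈ [19/252, 25/84)
j=3 picked index 4: u0 ∈ [-17/252, 13/84)
j=4 picked index 5: u0 ∈ [1/84, 11/42)
j=5 picked index 5: u0 ∈ [-11/84, 5/42)
j=6 picked index 6: u0 ∈ [-1/42, 1/7)
intersection: [19/252, 5/42)

19/252 5/42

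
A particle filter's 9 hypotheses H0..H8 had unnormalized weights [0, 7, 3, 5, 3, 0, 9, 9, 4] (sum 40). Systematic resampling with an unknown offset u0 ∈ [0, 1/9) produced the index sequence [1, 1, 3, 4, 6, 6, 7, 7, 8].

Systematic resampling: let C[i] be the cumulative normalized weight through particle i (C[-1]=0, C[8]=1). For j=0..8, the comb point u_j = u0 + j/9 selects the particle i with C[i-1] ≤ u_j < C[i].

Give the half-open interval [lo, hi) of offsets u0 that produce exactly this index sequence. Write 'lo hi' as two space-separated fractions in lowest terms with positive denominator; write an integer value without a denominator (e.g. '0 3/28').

1/24 23/360

C = [0, 7/40, 1/4, 3/8, 9/20, 9/20, 27/40, 9/10, 1]
j=0 picked index 1: u0 ∈ [0, 7/40)
j=1 picked index 1: u0 ∈ [-1/9, 23/360)
j=2 picked index 3: u0 ∈ [1/36, 11/72)
j=3 picked index 4: u0 ∈ [1/24, 7/60)
j=4 picked index 6: u0 ∈ [1/180, 83/360)
j=5 picked index 6: u0 ∈ [-19/180, 43/360)
j=6 picked index 7: u0 ∈ [1/120, 7/30)
j=7 picked index 7: u0 ∈ [-37/360, 11/90)
j=8 picked index 8: u0 ∈ [1/90, 1/9)
intersection: [1/24, 23/360)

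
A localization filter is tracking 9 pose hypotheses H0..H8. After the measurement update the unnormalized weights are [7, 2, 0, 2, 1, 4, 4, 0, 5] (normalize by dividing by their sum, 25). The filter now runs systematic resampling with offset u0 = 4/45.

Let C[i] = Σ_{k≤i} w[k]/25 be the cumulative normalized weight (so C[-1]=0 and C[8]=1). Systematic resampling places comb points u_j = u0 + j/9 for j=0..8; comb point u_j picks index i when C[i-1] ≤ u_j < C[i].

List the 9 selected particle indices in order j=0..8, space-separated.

0 0 1 3 5 6 6 8 8

C = [7/25, 9/25, 9/25, 11/25, 12/25, 16/25, 4/5, 4/5, 1]
j=0: u_0=4/45 ∈ [0, 7/25) → index 0
j=1: u_1=1/5 ∈ [0, 7/25) → index 0
j=2: u_2=14/45 ∈ [7/25, 9/25) → index 1
j=3: u_3=19/45 ∈ [9/25, 11/25) → index 3
j=4: u_4=8/15 ∈ [12/25, 16/25) → index 5
j=5: u_5=29/45 ∈ [16/25, 4/5) → index 6
j=6: u_6=34/45 ∈ [16/25, 4/5) → index 6
j=7: u_7=13/15 ∈ [4/5, 1) → index 8
j=8: u_8=44/45 ∈ [4/5, 1) → index 8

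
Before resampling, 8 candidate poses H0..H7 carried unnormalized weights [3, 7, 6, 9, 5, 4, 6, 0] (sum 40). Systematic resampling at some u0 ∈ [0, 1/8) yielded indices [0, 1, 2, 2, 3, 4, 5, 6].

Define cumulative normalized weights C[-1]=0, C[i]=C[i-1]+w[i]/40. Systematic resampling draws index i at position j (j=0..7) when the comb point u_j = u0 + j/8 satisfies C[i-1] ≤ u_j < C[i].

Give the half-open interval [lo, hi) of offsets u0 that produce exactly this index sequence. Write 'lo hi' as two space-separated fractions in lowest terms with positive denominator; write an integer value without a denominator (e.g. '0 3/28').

0 1/40

C = [3/40, 1/4, 2/5, 5/8, 3/4, 17/20, 1, 1]
j=0 picked index 0: u0 ∈ [0, 3/40)
j=1 picked index 1: u0 ∈ [-1/20, 1/8)
j=2 picked index 2: u0 ∈ [0, 3/20)
j=3 picked index 2: u0 ∈ [-1/8, 1/40)
j=4 picked index 3: u0 ∈ [-1/10, 1/8)
j=5 picked index 4: u0 ∈ [0, 1/8)
j=6 picked index 5: u0 ∈ [0, 1/10)
j=7 picked index 6: u0 ∈ [-1/40, 1/8)
intersection: [0, 1/40)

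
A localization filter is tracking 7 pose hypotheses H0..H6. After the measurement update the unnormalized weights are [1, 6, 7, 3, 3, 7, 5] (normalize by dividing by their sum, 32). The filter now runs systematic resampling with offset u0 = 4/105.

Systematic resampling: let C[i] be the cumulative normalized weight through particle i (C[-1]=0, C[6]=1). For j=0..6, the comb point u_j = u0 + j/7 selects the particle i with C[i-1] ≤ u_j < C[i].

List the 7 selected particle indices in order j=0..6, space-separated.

C = [1/32, 7/32, 7/16, 17/32, 5/8, 27/32, 1]
j=0: u_0=4/105 ∈ [1/32, 7/32) → index 1
j=1: u_1=19/105 ∈ [1/32, 7/32) → index 1
j=2: u_2=34/105 ∈ [7/32, 7/16) → index 2
j=3: u_3=7/15 ∈ [7/16, 17/32) → index 3
j=4: u_4=64/105 ∈ [17/32, 5/8) → index 4
j=5: u_5=79/105 ∈ [5/8, 27/32) → index 5
j=6: u_6=94/105 ∈ [27/32, 1) → index 6

1 1 2 3 4 5 6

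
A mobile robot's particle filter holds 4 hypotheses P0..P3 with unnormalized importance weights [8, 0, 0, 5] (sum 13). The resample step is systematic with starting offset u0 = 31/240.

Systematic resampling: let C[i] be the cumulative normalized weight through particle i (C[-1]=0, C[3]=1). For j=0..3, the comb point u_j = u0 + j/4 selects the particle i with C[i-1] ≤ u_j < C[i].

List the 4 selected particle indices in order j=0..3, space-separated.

0 0 3 3

C = [8/13, 8/13, 8/13, 1]
j=0: u_0=31/240 ∈ [0, 8/13) → index 0
j=1: u_1=91/240 ∈ [0, 8/13) → index 0
j=2: u_2=151/240 ∈ [8/13, 1) → index 3
j=3: u_3=211/240 ∈ [8/13, 1) → index 3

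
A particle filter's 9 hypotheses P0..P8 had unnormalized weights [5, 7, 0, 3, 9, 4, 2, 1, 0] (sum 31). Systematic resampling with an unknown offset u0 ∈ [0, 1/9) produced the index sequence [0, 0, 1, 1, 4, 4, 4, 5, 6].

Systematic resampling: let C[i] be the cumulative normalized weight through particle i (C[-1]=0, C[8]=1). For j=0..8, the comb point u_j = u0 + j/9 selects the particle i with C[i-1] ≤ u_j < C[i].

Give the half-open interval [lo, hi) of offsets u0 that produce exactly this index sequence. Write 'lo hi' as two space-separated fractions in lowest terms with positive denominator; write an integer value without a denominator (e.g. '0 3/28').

11/279 14/279

C = [5/31, 12/31, 12/31, 15/31, 24/31, 28/31, 30/31, 1, 1]
j=0 picked index 0: u0 ∈ [0, 5/31)
j=1 picked index 0: u0 ∈ [-1/9, 14/279)
j=2 picked index 1: u0 ∈ [-17/279, 46/279)
j=3 picked index 1: u0 ∈ [-16/93, 5/93)
j=4 picked index 4: u0 ∈ [11/279, 92/279)
j=5 picked index 4: u0 ∈ [-20/279, 61/279)
j=6 picked index 4: u0 ∈ [-17/93, 10/93)
j=7 picked index 5: u0 ∈ [-1/279, 35/279)
j=8 picked index 6: u0 ∈ [4/279, 22/279)
intersection: [11/279, 14/279)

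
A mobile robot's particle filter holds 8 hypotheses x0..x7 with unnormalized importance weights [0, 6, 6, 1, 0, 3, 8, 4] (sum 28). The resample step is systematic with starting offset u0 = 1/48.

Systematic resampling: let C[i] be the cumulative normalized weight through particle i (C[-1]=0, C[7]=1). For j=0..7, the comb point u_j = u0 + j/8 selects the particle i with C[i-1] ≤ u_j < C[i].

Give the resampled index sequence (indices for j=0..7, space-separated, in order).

C = [0, 3/14, 3/7, 13/28, 13/28, 4/7, 6/7, 1]
j=0: u_0=1/48 ∈ [0, 3/14) → index 1
j=1: u_1=7/48 ∈ [0, 3/14) → index 1
j=2: u_2=13/48 ∈ [3/14, 3/7) → index 2
j=3: u_3=19/48 ∈ [3/14, 3/7) → index 2
j=4: u_4=25/48 ∈ [13/28, 4/7) → index 5
j=5: u_5=31/48 ∈ [4/7, 6/7) → index 6
j=6: u_6=37/48 ∈ [4/7, 6/7) → index 6
j=7: u_7=43/48 ∈ [6/7, 1) → index 7

1 1 2 2 5 6 6 7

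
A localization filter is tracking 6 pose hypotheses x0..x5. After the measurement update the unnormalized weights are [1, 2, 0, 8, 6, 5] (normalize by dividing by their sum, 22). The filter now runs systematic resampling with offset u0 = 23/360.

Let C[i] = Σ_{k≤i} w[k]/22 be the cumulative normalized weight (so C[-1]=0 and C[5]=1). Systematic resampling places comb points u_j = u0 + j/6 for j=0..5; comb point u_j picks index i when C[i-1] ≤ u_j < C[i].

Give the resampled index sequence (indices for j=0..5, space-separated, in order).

C = [1/22, 3/22, 3/22, 1/2, 17/22, 1]
j=0: u_0=23/360 ∈ [1/22, 3/22) → index 1
j=1: u_1=83/360 ∈ [3/22, 1/2) → index 3
j=2: u_2=143/360 ∈ [3/22, 1/2) → index 3
j=3: u_3=203/360 ∈ [1/2, 17/22) → index 4
j=4: u_4=263/360 ∈ [1/2, 17/22) → index 4
j=5: u_5=323/360 ∈ [17/22, 1) → index 5

1 3 3 4 4 5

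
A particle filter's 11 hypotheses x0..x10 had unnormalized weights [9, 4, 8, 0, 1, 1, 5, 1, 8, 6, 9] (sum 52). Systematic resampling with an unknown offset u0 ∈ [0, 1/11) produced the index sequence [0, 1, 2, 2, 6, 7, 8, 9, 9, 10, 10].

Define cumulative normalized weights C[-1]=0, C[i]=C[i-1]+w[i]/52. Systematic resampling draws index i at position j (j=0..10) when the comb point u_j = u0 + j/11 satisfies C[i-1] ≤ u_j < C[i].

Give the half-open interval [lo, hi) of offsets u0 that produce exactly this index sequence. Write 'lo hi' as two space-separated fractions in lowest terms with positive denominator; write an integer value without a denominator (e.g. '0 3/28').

C = [9/52, 1/4, 21/52, 21/52, 11/26, 23/52, 7/13, 29/52, 37/52, 43/52, 1]
j=0 picked index 0: u0 ∈ [0, 9/52)
j=1 picked index 1: u0 ∈ [47/572, 7/44)
j=2 picked index 2: u0 ∈ [3/44, 127/572)
j=3 picked index 2: u0 ∈ [-1/44, 75/572)
j=4 picked index 6: u0 ∈ [45/572, 25/143)
j=5 picked index 7: u0 ∈ [12/143, 59/572)
j=6 picked index 8: u0 ∈ [7/572, 95/572)
j=7 picked index 9: u0 ∈ [43/572, 109/572)
j=8 picked index 9: u0 ∈ [-9/572, 57/572)
j=9 picked index 10: u0 ∈ [5/572, 2/11)
j=10 picked index 10: u0 ∈ [-47/572, 1/11)
intersection: [12/143, 1/11)

12/143 1/11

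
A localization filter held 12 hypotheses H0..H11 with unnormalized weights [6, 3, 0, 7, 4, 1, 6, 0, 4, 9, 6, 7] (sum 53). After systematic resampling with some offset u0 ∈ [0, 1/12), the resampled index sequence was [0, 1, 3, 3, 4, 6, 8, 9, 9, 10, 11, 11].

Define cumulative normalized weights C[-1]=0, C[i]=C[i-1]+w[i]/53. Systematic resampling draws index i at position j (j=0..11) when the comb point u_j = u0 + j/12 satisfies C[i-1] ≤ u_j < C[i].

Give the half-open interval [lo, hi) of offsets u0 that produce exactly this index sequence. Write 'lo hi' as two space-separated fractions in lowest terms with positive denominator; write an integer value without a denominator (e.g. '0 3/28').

C = [6/53, 9/53, 9/53, 16/53, 20/53, 21/53, 27/53, 27/53, 31/53, 40/53, 46/53, 1]
j=0 picked index 0: u0 ∈ [0, 6/53)
j=1 picked index 1: u0 ∈ [19/636, 55/636)
j=2 picked index 3: u0 ∈ [1/318, 43/318)
j=3 picked index 3: u0 ∈ [-17/212, 11/212)
j=4 picked index 4: u0 ∈ [-5/159, 7/159)
j=5 picked index 6: u0 ∈ [-13/636, 59/636)
j=6 picked index 8: u0 ∈ [1/106, 9/106)
j=7 picked index 9: u0 ∈ [1/636, 109/636)
j=8 picked index 9: u0 ∈ [-13/159, 14/159)
j=9 picked index 10: u0 ∈ [1/212, 25/212)
j=10 picked index 11: u0 ∈ [11/318, 1/6)
j=11 picked index 11: u0 ∈ [-31/636, 1/12)
intersection: [11/318, 7/159)

11/318 7/159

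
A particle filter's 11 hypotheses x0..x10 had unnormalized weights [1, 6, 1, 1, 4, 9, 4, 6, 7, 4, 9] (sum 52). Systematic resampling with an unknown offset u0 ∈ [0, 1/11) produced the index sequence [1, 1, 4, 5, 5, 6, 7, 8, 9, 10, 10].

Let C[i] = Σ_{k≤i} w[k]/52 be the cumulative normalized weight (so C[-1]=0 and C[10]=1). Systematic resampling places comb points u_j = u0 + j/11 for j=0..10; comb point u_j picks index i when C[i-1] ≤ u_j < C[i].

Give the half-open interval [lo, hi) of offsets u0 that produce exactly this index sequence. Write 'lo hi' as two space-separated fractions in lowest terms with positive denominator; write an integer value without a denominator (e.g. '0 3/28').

1/44 25/572

C = [1/52, 7/52, 2/13, 9/52, 1/4, 11/26, 1/2, 8/13, 3/4, 43/52, 1]
j=0 picked index 1: u0 ∈ [1/52, 7/52)
j=1 picked index 1: u0 ∈ [-41/572, 25/572)
j=2 picked index 4: u0 ∈ [-5/572, 3/44)
j=3 picked index 5: u0 ∈ [-1/44, 43/286)
j=4 picked index 5: u0 ∈ [-5/44, 17/286)
j=5 picked index 6: u0 ∈ [-9/286, 1/22)
j=6 picked index 7: u0 ∈ [-1/22, 10/143)
j=7 picked index 8: u0 ∈ [-3/143, 5/44)
j=8 picked index 9: u0 ∈ [1/44, 57/572)
j=9 picked index 10: u0 ∈ [5/572, 2/11)
j=10 picked index 10: u0 ∈ [-47/572, 1/11)
intersection: [1/44, 25/572)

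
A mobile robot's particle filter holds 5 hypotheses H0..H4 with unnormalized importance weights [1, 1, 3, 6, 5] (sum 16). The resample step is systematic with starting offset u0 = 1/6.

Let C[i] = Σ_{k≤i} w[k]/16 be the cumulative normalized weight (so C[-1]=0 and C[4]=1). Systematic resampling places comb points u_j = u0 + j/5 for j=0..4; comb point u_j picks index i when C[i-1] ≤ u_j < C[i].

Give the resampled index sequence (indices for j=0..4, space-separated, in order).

C = [1/16, 1/8, 5/16, 11/16, 1]
j=0: u_0=1/6 ∈ [1/8, 5/16) → index 2
j=1: u_1=11/30 ∈ [5/16, 11/16) → index 3
j=2: u_2=17/30 ∈ [5/16, 11/16) → index 3
j=3: u_3=23/30 ∈ [11/16, 1) → index 4
j=4: u_4=29/30 ∈ [11/16, 1) → index 4

2 3 3 4 4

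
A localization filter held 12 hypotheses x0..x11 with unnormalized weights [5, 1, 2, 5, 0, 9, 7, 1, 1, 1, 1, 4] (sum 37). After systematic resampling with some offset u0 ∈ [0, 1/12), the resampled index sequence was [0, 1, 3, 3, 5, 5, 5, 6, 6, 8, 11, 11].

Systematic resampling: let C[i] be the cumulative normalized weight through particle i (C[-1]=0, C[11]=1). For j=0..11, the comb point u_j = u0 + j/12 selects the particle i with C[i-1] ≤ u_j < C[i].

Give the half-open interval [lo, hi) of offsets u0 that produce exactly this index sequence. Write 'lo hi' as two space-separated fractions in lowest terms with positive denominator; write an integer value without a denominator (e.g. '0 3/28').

C = [5/37, 6/37, 8/37, 13/37, 13/37, 22/37, 29/37, 30/37, 31/37, 32/37, 33/37, 1]
j=0 picked index 0: u0 ∈ [0, 5/37)
j=1 picked index 1: u0 ∈ [23/444, 35/444)
j=2 picked index 3: u0 ∈ [11/222, 41/222)
j=3 picked index 3: u0 ∈ [-5/148, 15/148)
j=4 picked index 5: u0 ∈ [2/111, 29/111)
j=5 picked index 5: u0 ∈ [-29/444, 79/444)
j=6 picked index 5: u0 ∈ [-11/74, 7/74)
j=7 picked index 6: u0 ∈ [5/444, 89/444)
j=8 picked index 6: u0 ∈ [-8/111, 13/111)
j=9 picked index 8: u0 ∈ [9/148, 13/148)
j=10 picked index 11: u0 ∈ [13/222, 1/6)
j=11 picked index 11: u0 ∈ [-11/444, 1/12)
intersection: [9/148, 35/444)

9/148 35/444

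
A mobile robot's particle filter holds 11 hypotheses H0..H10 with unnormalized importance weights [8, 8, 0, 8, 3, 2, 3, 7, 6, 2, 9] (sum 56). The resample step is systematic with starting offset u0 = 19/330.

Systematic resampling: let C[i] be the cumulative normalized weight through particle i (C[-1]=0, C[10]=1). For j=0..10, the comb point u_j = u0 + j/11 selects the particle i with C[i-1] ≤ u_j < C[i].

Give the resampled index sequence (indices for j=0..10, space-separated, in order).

C = [1/7, 2/7, 2/7, 3/7, 27/56, 29/56, 4/7, 39/56, 45/56, 47/56, 1]
j=0: u_0=19/330 ∈ [0, 1/7) → index 0
j=1: u_1=49/330 ∈ [1/7, 2/7) → index 1
j=2: u_2=79/330 ∈ [1/7, 2/7) → index 1
j=3: u_3=109/330 ∈ [2/7, 3/7) → index 3
j=4: u_4=139/330 ∈ [2/7, 3/7) → index 3
j=5: u_5=169/330 ∈ [27/56, 29/56) → index 5
j=6: u_6=199/330 ∈ [4/7, 39/56) → index 7
j=7: u_7=229/330 ∈ [4/7, 39/56) → index 7
j=8: u_8=259/330 ∈ [39/56, 45/56) → index 8
j=9: u_9=289/330 ∈ [47/56, 1) → index 10
j=10: u_10=29/30 ∈ [47/56, 1) → index 10

0 1 1 3 3 5 7 7 8 10 10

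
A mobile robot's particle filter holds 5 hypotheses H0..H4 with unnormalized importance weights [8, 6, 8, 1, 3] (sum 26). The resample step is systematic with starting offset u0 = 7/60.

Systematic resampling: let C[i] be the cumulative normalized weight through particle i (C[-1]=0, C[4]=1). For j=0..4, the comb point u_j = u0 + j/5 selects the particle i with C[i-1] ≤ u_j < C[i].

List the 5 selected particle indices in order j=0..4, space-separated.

C = [4/13, 7/13, 11/13, 23/26, 1]
j=0: u_0=7/60 ∈ [0, 4/13) → index 0
j=1: u_1=19/60 ∈ [4/13, 7/13) → index 1
j=2: u_2=31/60 ∈ [4/13, 7/13) → index 1
j=3: u_3=43/60 ∈ [7/13, 11/13) → index 2
j=4: u_4=11/12 ∈ [23/26, 1) → index 4

0 1 1 2 4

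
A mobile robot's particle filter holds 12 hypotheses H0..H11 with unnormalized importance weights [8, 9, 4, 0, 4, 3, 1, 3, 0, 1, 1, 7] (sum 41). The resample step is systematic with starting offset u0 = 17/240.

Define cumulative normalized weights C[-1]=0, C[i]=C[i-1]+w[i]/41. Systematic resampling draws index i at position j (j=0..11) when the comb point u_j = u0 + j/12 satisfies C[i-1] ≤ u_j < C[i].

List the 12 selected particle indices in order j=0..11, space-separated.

C = [8/41, 17/41, 21/41, 21/41, 25/41, 28/41, 29/41, 32/41, 32/41, 33/41, 34/41, 1]
j=0: u_0=17/240 ∈ [0, 8/41) → index 0
j=1: u_1=37/240 ∈ [0, 8/41) → index 0
j=2: u_2=19/80 ∈ [8/41, 17/41) → index 1
j=3: u_3=77/240 ∈ [8/41, 17/41) → index 1
j=4: u_4=97/240 ∈ [8/41, 17/41) → index 1
j=5: u_5=39/80 ∈ [17/41, 21/41) → index 2
j=6: u_6=137/240 ∈ [21/41, 25/41) → index 4
j=7: u_7=157/240 ∈ [25/41, 28/41) → index 5
j=8: u_8=59/80 ∈ [29/41, 32/41) → index 7
j=9: u_9=197/240 ∈ [33/41, 34/41) → index 10
j=10: u_10=217/240 ∈ [34/41, 1) → index 11
j=11: u_11=79/80 ∈ [34/41, 1) → index 11

0 0 1 1 1 2 4 5 7 10 11 11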